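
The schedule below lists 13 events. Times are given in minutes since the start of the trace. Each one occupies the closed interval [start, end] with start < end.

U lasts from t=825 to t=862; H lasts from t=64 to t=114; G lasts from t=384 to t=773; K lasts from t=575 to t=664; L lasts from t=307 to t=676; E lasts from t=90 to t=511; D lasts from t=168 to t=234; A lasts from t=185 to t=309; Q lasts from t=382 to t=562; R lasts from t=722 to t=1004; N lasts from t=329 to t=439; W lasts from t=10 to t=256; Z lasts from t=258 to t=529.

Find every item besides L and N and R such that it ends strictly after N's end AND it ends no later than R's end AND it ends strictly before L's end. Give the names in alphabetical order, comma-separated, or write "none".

Conditions: its end is strictly after N's end (X.end > t=439) AND its end is no later than R's end (X.end <= t=1004) AND its end is strictly before L's end (X.end < t=676).
A: end t=309 > t=439? ✗; end t=309 <= t=1004? ✓; end t=309 < t=676? ✓ → no.
D: end t=234 > t=439? ✗; end t=234 <= t=1004? ✓; end t=234 < t=676? ✓ → no.
E: end t=511 > t=439? ✓; end t=511 <= t=1004? ✓; end t=511 < t=676? ✓ → yes.
G: end t=773 > t=439? ✓; end t=773 <= t=1004? ✓; end t=773 < t=676? ✗ → no.
H: end t=114 > t=439? ✗; end t=114 <= t=1004? ✓; end t=114 < t=676? ✓ → no.
K: end t=664 > t=439? ✓; end t=664 <= t=1004? ✓; end t=664 < t=676? ✓ → yes.
Q: end t=562 > t=439? ✓; end t=562 <= t=1004? ✓; end t=562 < t=676? ✓ → yes.
U: end t=862 > t=439? ✓; end t=862 <= t=1004? ✓; end t=862 < t=676? ✗ → no.
W: end t=256 > t=439? ✗; end t=256 <= t=1004? ✓; end t=256 < t=676? ✓ → no.
Z: end t=529 > t=439? ✓; end t=529 <= t=1004? ✓; end t=529 < t=676? ✓ → yes.
Result: E, K, Q, Z.

E, K, Q, Z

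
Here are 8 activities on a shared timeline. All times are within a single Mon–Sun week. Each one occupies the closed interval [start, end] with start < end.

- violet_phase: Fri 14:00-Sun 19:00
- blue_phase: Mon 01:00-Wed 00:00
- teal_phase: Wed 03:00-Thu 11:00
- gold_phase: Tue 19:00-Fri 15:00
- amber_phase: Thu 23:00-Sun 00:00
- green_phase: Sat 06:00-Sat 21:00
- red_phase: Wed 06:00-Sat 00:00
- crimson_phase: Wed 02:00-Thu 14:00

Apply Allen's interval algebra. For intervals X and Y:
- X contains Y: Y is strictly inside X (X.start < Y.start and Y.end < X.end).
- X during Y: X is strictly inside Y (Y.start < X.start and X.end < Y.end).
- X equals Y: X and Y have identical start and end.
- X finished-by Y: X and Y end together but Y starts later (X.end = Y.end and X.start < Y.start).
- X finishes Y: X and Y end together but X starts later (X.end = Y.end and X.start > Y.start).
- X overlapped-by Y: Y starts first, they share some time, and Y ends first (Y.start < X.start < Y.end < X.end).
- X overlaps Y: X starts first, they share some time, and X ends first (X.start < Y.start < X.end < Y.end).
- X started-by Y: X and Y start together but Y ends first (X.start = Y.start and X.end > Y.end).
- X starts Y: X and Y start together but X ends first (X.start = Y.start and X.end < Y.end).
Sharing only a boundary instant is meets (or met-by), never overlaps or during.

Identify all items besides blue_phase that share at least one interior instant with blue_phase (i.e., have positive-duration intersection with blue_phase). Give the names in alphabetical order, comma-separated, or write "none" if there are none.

Target blue_phase = [Mon 01:00, Wed 00:00].
amber_phase [Thu 23:00, Sun 00:00] → after → no.
crimson_phase [Wed 02:00, Thu 14:00] → after → no.
gold_phase [Tue 19:00, Fri 15:00] → overlapped-by → yes.
green_phase [Sat 06:00, Sat 21:00] → after → no.
red_phase [Wed 06:00, Sat 00:00] → after → no.
teal_phase [Wed 03:00, Thu 11:00] → after → no.
violet_phase [Fri 14:00, Sun 19:00] → after → no.
Result: gold_phase.

gold_phase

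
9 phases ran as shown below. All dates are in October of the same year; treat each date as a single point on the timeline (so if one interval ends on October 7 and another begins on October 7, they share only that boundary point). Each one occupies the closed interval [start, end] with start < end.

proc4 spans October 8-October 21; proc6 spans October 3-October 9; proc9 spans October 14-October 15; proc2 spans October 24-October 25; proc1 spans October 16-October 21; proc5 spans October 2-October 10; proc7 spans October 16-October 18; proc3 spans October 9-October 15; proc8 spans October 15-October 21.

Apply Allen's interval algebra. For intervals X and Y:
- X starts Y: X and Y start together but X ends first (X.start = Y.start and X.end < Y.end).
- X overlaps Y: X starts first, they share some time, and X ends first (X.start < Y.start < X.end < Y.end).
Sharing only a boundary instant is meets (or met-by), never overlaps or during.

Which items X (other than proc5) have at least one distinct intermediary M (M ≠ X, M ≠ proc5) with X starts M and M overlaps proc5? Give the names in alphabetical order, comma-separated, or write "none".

Target proc5 = [October 2, October 10].
Intermediaries M with M overlaps proc5: none.
Union: none.

none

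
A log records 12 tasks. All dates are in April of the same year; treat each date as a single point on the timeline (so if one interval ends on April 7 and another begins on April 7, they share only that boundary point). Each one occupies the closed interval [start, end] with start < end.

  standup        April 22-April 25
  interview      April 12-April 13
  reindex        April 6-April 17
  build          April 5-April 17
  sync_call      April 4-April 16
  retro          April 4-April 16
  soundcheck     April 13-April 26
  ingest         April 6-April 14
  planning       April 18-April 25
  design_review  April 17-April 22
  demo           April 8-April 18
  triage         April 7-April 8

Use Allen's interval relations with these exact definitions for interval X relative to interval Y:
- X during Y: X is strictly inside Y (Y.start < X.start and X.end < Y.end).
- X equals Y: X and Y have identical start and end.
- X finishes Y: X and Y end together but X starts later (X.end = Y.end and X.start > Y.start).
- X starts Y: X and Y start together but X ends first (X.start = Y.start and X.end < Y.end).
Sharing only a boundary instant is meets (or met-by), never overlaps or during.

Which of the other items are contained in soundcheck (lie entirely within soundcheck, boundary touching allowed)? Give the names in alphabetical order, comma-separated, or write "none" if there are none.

Target soundcheck = [April 13, April 26].
build [April 5, April 17] → overlaps → no.
demo [April 8, April 18] → overlaps → no.
design_review [April 17, April 22] → during → yes.
ingest [April 6, April 14] → overlaps → no.
interview [April 12, April 13] → meets → no.
planning [April 18, April 25] → during → yes.
reindex [April 6, April 17] → overlaps → no.
retro [April 4, April 16] → overlaps → no.
standup [April 22, April 25] → during → yes.
sync_call [April 4, April 16] → overlaps → no.
triage [April 7, April 8] → before → no.
Result: design_review, planning, standup.

design_review, planning, standup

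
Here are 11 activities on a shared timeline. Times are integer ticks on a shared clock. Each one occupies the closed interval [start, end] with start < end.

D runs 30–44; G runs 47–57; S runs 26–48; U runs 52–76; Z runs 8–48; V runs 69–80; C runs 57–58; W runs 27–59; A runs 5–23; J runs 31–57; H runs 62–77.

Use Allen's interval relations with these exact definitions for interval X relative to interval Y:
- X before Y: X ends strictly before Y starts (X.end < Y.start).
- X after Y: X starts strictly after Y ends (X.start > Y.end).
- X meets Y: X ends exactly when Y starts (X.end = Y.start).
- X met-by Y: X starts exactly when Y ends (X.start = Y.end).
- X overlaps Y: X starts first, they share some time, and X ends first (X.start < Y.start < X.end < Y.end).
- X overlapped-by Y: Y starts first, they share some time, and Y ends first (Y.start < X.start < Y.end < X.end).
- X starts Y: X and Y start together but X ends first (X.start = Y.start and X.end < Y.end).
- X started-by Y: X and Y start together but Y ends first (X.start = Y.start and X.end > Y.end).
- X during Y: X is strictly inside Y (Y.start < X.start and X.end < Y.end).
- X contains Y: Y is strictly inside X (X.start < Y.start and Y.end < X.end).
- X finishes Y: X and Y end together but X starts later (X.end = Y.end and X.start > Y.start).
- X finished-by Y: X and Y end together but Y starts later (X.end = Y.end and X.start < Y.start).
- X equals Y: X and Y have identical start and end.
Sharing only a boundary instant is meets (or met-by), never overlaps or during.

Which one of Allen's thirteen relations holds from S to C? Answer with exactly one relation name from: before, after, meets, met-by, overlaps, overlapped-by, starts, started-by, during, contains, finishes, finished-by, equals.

before

S = [26, 48]; C = [57, 58].
Compare endpoints: S.start < C.start, S.start < C.end, S.end < C.start, S.end < C.end.
That pattern is 'before'.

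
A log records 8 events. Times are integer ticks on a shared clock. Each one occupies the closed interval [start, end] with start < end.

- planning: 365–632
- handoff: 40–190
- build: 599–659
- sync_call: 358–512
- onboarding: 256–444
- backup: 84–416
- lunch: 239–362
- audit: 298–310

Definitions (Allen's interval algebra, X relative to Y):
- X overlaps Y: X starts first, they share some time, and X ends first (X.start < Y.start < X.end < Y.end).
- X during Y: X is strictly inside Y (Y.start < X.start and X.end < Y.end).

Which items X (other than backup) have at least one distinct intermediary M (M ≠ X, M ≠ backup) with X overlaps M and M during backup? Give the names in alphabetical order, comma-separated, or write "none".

none

Target backup = [84, 416].
Intermediaries M with M during backup: audit, lunch.
Via audit — items with X overlaps audit: none.
Via lunch — items with X overlaps lunch: none.
Union: none.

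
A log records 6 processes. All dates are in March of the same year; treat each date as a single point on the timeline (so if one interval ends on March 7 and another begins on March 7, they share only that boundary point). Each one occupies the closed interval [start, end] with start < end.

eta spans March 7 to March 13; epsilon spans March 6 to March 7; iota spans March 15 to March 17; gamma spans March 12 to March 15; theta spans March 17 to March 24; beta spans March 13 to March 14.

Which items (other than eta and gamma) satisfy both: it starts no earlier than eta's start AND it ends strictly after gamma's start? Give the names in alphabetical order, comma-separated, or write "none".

Conditions: its start is no earlier than eta's start (X.start >= March 7) AND its end is strictly after gamma's start (X.end > March 12).
beta: start March 13 >= March 7? ✓; end March 14 > March 12? ✓ → yes.
epsilon: start March 6 >= March 7? ✗; end March 7 > March 12? ✗ → no.
iota: start March 15 >= March 7? ✓; end March 17 > March 12? ✓ → yes.
theta: start March 17 >= March 7? ✓; end March 24 > March 12? ✓ → yes.
Result: beta, iota, theta.

beta, iota, theta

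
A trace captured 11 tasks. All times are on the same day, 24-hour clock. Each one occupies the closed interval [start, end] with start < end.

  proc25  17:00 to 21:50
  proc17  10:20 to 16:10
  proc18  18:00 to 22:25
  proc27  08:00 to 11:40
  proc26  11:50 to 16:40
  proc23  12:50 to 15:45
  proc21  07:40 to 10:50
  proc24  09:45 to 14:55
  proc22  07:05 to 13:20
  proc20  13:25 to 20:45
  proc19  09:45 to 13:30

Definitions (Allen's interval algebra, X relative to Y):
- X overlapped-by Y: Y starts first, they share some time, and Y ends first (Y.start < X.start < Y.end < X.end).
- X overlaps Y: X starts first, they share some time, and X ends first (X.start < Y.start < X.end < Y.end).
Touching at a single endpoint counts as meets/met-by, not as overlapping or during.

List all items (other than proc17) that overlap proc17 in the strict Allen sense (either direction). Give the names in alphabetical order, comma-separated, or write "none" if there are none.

Target proc17 = [10:20, 16:10].
proc18 [18:00, 22:25] → after → no.
proc19 [09:45, 13:30] → overlaps → yes.
proc20 [13:25, 20:45] → overlapped-by → yes.
proc21 [07:40, 10:50] → overlaps → yes.
proc22 [07:05, 13:20] → overlaps → yes.
proc23 [12:50, 15:45] → during → no.
proc24 [09:45, 14:55] → overlaps → yes.
proc25 [17:00, 21:50] → after → no.
proc26 [11:50, 16:40] → overlapped-by → yes.
proc27 [08:00, 11:40] → overlaps → yes.
Result: proc19, proc20, proc21, proc22, proc24, proc26, proc27.

proc19, proc20, proc21, proc22, proc24, proc26, proc27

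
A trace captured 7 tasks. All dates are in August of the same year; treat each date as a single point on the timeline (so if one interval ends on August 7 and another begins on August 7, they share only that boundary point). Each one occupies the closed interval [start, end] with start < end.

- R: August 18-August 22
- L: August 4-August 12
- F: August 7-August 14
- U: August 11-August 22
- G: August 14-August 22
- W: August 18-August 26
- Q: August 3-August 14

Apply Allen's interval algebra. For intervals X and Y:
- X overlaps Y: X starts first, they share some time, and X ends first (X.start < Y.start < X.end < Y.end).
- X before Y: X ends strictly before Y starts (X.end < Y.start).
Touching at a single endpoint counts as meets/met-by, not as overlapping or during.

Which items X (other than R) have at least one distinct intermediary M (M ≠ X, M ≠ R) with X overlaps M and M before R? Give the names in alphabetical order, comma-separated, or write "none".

L

Target R = [August 18, August 22].
Intermediaries M with M before R: F, L, Q.
Via F — items with X overlaps F: L.
Via L — items with X overlaps L: none.
Via Q — items with X overlaps Q: none.
Union: L.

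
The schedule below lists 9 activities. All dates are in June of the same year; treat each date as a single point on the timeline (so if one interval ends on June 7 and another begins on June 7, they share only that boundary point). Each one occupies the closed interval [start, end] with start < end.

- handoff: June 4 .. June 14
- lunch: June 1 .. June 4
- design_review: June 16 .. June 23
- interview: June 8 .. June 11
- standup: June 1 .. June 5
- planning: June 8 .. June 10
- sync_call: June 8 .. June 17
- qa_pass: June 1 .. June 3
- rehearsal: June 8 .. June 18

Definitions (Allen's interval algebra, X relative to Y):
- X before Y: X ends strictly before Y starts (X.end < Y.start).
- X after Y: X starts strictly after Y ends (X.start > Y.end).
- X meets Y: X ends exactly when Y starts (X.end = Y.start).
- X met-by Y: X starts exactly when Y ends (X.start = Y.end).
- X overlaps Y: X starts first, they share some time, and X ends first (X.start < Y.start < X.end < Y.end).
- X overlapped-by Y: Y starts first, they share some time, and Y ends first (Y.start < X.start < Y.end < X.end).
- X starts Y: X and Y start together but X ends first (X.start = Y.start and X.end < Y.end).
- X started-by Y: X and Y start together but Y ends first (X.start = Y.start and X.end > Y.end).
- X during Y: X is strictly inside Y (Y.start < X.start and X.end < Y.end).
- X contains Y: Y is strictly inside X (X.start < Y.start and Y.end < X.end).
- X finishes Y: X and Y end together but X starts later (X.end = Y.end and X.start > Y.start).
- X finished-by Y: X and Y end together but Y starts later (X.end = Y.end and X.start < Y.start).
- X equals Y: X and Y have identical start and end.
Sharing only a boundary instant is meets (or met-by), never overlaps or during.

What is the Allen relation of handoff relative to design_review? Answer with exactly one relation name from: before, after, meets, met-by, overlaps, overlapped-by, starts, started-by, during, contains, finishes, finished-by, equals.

handoff = [June 4, June 14]; design_review = [June 16, June 23].
Compare endpoints: handoff.start < design_review.start, handoff.start < design_review.end, handoff.end < design_review.start, handoff.end < design_review.end.
That pattern is 'before'.

before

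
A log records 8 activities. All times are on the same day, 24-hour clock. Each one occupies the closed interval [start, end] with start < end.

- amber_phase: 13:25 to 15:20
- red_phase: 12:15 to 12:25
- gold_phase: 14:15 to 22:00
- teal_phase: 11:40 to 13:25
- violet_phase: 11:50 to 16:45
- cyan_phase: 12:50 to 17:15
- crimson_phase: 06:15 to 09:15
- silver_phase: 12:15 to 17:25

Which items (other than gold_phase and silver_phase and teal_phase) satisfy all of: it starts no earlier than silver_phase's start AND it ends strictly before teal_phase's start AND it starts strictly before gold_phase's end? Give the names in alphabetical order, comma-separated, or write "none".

Conditions: its start is no earlier than silver_phase's start (X.start >= 12:15) AND its end is strictly before teal_phase's start (X.end < 11:40) AND its start is strictly before gold_phase's end (X.start < 22:00).
amber_phase: start 13:25 >= 12:15? ✓; end 15:20 < 11:40? ✗; start 13:25 < 22:00? ✓ → no.
crimson_phase: start 06:15 >= 12:15? ✗; end 09:15 < 11:40? ✓; start 06:15 < 22:00? ✓ → no.
cyan_phase: start 12:50 >= 12:15? ✓; end 17:15 < 11:40? ✗; start 12:50 < 22:00? ✓ → no.
red_phase: start 12:15 >= 12:15? ✓; end 12:25 < 11:40? ✗; start 12:15 < 22:00? ✓ → no.
violet_phase: start 11:50 >= 12:15? ✗; end 16:45 < 11:40? ✗; start 11:50 < 22:00? ✓ → no.
Result: none.

none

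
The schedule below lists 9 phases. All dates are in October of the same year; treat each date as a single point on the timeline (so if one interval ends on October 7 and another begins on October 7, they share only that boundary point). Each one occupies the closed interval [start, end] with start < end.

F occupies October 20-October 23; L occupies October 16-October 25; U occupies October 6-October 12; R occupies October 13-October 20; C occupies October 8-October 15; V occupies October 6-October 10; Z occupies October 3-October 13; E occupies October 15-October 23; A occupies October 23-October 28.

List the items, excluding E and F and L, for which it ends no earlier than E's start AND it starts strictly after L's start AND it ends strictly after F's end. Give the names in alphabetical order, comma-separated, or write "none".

Conditions: its end is no earlier than E's start (X.end >= October 15) AND its start is strictly after L's start (X.start > October 16) AND its end is strictly after F's end (X.end > October 23).
A: end October 28 >= October 15? ✓; start October 23 > October 16? ✓; end October 28 > October 23? ✓ → yes.
C: end October 15 >= October 15? ✓; start October 8 > October 16? ✗; end October 15 > October 23? ✗ → no.
R: end October 20 >= October 15? ✓; start October 13 > October 16? ✗; end October 20 > October 23? ✗ → no.
U: end October 12 >= October 15? ✗; start October 6 > October 16? ✗; end October 12 > October 23? ✗ → no.
V: end October 10 >= October 15? ✗; start October 6 > October 16? ✗; end October 10 > October 23? ✗ → no.
Z: end October 13 >= October 15? ✗; start October 3 > October 16? ✗; end October 13 > October 23? ✗ → no.
Result: A.

A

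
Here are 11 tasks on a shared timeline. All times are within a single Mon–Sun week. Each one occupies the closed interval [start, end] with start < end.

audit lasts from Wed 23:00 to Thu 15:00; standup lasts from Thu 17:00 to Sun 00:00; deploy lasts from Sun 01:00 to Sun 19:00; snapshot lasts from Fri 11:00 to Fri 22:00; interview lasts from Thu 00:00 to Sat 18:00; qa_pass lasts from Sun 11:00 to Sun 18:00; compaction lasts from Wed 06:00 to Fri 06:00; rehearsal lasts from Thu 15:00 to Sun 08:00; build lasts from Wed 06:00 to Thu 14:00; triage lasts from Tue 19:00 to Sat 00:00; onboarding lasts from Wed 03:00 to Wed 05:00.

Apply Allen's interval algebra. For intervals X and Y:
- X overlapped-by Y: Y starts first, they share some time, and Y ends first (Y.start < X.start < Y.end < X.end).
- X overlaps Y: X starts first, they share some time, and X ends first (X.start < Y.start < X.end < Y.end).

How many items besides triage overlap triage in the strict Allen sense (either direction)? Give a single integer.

3

Target triage = [Tue 19:00, Sat 00:00].
audit [Wed 23:00, Thu 15:00] → during → no.
build [Wed 06:00, Thu 14:00] → during → no.
compaction [Wed 06:00, Fri 06:00] → during → no.
deploy [Sun 01:00, Sun 19:00] → after → no.
interview [Thu 00:00, Sat 18:00] → overlapped-by → counts.
onboarding [Wed 03:00, Wed 05:00] → during → no.
qa_pass [Sun 11:00, Sun 18:00] → after → no.
rehearsal [Thu 15:00, Sun 08:00] → overlapped-by → counts.
snapshot [Fri 11:00, Fri 22:00] → during → no.
standup [Thu 17:00, Sun 00:00] → overlapped-by → counts.
Total: 3.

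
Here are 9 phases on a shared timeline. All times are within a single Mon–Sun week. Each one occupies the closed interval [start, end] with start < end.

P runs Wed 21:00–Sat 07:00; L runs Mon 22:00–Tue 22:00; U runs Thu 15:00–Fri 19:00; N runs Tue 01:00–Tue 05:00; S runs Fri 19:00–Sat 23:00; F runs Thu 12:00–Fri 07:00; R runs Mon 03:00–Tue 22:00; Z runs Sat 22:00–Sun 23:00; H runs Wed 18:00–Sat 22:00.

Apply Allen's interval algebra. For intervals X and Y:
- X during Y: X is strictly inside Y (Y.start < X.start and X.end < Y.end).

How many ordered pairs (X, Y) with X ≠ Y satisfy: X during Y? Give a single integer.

Checking all 72 ordered pairs for relation 'during'; matching pairs in alphabetical order:
(F, H): F during H ✓
(F, P): F during P ✓
(N, L): N during L ✓
(N, R): N during R ✓
(P, H): P during H ✓
(U, H): U during H ✓
(U, P): U during P ✓
Count: 7.

7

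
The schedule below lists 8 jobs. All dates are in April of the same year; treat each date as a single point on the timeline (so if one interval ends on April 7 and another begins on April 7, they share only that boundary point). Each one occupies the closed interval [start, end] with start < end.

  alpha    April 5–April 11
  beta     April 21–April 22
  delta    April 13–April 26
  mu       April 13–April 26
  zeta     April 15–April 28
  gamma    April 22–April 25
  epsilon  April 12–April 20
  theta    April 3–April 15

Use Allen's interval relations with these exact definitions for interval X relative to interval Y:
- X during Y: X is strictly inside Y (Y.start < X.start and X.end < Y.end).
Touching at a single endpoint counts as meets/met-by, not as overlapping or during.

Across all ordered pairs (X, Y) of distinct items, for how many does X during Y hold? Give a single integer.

7

Checking all 56 ordered pairs for relation 'during'; matching pairs in alphabetical order:
(alpha, theta): alpha during theta ✓
(beta, delta): beta during delta ✓
(beta, mu): beta during mu ✓
(beta, zeta): beta during zeta ✓
(gamma, delta): gamma during delta ✓
(gamma, mu): gamma during mu ✓
(gamma, zeta): gamma during zeta ✓
Count: 7.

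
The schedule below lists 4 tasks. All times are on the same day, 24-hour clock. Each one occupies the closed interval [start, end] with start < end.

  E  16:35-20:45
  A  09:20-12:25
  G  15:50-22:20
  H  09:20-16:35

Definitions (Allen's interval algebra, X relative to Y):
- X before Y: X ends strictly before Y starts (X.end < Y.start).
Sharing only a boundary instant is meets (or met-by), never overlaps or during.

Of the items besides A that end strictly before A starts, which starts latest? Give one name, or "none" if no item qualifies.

none

Target A = [09:20, 12:25].
E [16:35, 20:45] → after → excluded.
G [15:50, 22:20] → after → excluded.
H [09:20, 16:35] → started-by → excluded.
No candidates → none.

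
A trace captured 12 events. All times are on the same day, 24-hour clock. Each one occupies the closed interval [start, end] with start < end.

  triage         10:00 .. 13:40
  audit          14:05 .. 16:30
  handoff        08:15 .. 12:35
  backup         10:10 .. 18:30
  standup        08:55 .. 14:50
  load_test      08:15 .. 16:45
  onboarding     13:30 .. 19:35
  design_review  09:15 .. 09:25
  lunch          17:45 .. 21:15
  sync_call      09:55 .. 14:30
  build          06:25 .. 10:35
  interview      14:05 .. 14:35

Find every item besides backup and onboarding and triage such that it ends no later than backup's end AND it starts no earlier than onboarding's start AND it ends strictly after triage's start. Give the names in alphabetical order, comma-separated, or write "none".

Conditions: its end is no later than backup's end (X.end <= 18:30) AND its start is no earlier than onboarding's start (X.start >= 13:30) AND its end is strictly after triage's start (X.end > 10:00).
audit: end 16:30 <= 18:30? ✓; start 14:05 >= 13:30? ✓; end 16:30 > 10:00? ✓ → yes.
build: end 10:35 <= 18:30? ✓; start 06:25 >= 13:30? ✗; end 10:35 > 10:00? ✓ → no.
design_review: end 09:25 <= 18:30? ✓; start 09:15 >= 13:30? ✗; end 09:25 > 10:00? ✗ → no.
handoff: end 12:35 <= 18:30? ✓; start 08:15 >= 13:30? ✗; end 12:35 > 10:00? ✓ → no.
interview: end 14:35 <= 18:30? ✓; start 14:05 >= 13:30? ✓; end 14:35 > 10:00? ✓ → yes.
load_test: end 16:45 <= 18:30? ✓; start 08:15 >= 13:30? ✗; end 16:45 > 10:00? ✓ → no.
lunch: end 21:15 <= 18:30? ✗; start 17:45 >= 13:30? ✓; end 21:15 > 10:00? ✓ → no.
standup: end 14:50 <= 18:30? ✓; start 08:55 >= 13:30? ✗; end 14:50 > 10:00? ✓ → no.
sync_call: end 14:30 <= 18:30? ✓; start 09:55 >= 13:30? ✗; end 14:30 > 10:00? ✓ → no.
Result: audit, interview.

audit, interview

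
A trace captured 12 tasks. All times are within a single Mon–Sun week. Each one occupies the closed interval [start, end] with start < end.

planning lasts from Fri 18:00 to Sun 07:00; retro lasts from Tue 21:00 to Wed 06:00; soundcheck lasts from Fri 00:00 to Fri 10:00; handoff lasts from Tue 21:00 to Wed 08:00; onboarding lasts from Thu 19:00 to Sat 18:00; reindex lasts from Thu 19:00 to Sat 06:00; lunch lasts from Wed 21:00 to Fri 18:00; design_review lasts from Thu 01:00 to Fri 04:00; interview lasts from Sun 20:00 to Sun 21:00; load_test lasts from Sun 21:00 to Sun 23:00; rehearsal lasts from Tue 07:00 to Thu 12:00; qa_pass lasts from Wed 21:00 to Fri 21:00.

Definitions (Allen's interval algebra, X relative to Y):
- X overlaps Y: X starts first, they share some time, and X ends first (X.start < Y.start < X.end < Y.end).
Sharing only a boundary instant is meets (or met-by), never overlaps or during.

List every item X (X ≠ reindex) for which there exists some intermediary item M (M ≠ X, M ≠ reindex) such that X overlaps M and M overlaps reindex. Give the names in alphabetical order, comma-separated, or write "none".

Target reindex = [Thu 19:00, Sat 06:00].
Intermediaries M with M overlaps reindex: design_review, lunch, qa_pass.
Via design_review — items with X overlaps design_review: rehearsal.
Via lunch — items with X overlaps lunch: rehearsal.
Via qa_pass — items with X overlaps qa_pass: rehearsal.
Union: rehearsal.

rehearsal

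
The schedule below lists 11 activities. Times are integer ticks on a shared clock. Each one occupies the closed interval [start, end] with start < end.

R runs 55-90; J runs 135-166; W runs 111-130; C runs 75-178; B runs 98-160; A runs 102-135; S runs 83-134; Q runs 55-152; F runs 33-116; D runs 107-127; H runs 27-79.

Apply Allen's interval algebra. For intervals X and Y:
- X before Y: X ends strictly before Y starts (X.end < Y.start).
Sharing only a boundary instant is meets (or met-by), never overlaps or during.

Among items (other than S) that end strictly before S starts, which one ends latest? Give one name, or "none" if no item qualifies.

H

Target S = [83, 134].
A [102, 135] → overlapped-by → excluded.
B [98, 160] → overlapped-by → excluded.
C [75, 178] → contains → excluded.
D [107, 127] → during → excluded.
F [33, 116] → overlaps → excluded.
H [27, 79] → before → candidate.
J [135, 166] → after → excluded.
Q [55, 152] → contains → excluded.
R [55, 90] → overlaps → excluded.
W [111, 130] → during → excluded.
Among candidates, latest end is 79 → H.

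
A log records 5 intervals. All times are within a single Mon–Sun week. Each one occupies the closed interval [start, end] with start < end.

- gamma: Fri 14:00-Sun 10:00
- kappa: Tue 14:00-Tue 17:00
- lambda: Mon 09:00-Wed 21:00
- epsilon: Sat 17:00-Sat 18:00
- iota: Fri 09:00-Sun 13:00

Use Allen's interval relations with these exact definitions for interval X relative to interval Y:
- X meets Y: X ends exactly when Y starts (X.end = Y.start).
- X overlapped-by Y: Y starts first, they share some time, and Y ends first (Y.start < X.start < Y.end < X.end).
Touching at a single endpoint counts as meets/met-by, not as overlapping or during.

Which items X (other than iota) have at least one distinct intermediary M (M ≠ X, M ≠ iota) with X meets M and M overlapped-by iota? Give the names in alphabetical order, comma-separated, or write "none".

none

Target iota = [Fri 09:00, Sun 13:00].
Intermediaries M with M overlapped-by iota: none.
Union: none.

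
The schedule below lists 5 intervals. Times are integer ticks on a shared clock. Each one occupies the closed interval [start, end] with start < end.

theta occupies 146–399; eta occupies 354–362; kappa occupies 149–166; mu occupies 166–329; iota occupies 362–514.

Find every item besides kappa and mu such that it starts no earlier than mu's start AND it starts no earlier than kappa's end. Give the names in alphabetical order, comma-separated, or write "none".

eta, iota

Conditions: its start is no earlier than mu's start (X.start >= 166) AND its start is no earlier than kappa's end (X.start >= 166).
eta: start 354 >= 166? ✓; start 354 >= 166? ✓ → yes.
iota: start 362 >= 166? ✓; start 362 >= 166? ✓ → yes.
theta: start 146 >= 166? ✗; start 146 >= 166? ✗ → no.
Result: eta, iota.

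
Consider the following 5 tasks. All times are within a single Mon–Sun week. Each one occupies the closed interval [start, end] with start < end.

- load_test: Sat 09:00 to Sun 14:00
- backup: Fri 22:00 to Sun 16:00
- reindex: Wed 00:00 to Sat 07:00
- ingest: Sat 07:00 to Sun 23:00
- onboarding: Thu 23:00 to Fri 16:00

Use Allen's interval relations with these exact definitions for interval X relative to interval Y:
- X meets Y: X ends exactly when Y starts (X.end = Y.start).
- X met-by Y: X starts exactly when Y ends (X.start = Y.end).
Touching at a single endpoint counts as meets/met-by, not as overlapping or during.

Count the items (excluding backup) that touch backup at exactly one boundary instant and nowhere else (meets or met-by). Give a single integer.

0

Target backup = [Fri 22:00, Sun 16:00].
ingest [Sat 07:00, Sun 23:00] → overlapped-by → no.
load_test [Sat 09:00, Sun 14:00] → during → no.
onboarding [Thu 23:00, Fri 16:00] → before → no.
reindex [Wed 00:00, Sat 07:00] → overlaps → no.
Total: 0.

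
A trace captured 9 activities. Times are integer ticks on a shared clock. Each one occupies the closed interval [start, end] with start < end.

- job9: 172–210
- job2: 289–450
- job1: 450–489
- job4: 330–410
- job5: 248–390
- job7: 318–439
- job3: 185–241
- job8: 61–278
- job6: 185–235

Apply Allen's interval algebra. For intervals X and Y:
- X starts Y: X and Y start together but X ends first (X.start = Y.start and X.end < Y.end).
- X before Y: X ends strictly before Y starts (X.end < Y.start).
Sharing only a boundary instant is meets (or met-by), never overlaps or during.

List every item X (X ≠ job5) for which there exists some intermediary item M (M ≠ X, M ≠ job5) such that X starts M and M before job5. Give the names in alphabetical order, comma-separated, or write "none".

Target job5 = [248, 390].
Intermediaries M with M before job5: job3, job6, job9.
Via job3 — items with X starts job3: job6.
Via job6 — items with X starts job6: none.
Via job9 — items with X starts job9: none.
Union: job6.

job6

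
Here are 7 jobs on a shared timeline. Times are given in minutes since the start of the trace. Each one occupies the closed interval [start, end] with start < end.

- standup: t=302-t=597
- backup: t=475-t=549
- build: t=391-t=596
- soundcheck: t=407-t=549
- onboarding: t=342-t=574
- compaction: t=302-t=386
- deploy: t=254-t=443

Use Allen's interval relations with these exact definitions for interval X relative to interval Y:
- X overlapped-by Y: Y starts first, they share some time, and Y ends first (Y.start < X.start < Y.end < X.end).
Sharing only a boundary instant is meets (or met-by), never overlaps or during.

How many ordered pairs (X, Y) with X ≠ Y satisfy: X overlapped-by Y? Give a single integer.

Checking all 42 ordered pairs for relation 'overlapped-by'; matching pairs in alphabetical order:
(build, deploy): build overlapped-by deploy ✓
(build, onboarding): build overlapped-by onboarding ✓
(onboarding, compaction): onboarding overlapped-by compaction ✓
(onboarding, deploy): onboarding overlapped-by deploy ✓
(soundcheck, deploy): soundcheck overlapped-by deploy ✓
(standup, deploy): standup overlapped-by deploy ✓
Count: 6.

6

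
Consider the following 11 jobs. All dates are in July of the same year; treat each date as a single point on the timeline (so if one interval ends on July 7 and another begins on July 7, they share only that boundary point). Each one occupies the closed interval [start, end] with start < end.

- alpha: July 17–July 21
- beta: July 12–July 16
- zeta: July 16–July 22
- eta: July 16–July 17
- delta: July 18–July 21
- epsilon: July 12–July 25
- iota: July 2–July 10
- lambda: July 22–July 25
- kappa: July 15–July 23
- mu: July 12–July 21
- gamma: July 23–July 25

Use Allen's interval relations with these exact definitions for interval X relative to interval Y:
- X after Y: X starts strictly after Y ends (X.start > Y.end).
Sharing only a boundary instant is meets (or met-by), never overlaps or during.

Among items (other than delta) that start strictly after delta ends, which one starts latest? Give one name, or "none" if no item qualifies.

gamma

Target delta = [July 18, July 21].
alpha [July 17, July 21] → finished-by → excluded.
beta [July 12, July 16] → before → excluded.
epsilon [July 12, July 25] → contains → excluded.
eta [July 16, July 17] → before → excluded.
gamma [July 23, July 25] → after → candidate.
iota [July 2, July 10] → before → excluded.
kappa [July 15, July 23] → contains → excluded.
lambda [July 22, July 25] → after → candidate.
mu [July 12, July 21] → finished-by → excluded.
zeta [July 16, July 22] → contains → excluded.
Among candidates, latest start is July 23 → gamma.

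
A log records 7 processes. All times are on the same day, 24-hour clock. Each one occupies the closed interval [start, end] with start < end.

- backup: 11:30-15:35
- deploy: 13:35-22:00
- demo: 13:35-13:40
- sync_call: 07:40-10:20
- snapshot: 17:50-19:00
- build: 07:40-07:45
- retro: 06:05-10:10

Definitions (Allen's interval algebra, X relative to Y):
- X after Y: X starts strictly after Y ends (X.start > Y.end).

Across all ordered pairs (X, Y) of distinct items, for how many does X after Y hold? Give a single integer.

Checking all 42 ordered pairs for relation 'after'; matching pairs in alphabetical order:
(backup, build): backup after build ✓
(backup, retro): backup after retro ✓
(backup, sync_call): backup after sync_call ✓
(demo, build): demo after build ✓
(demo, retro): demo after retro ✓
(demo, sync_call): demo after sync_call ✓
(deploy, build): deploy after build ✓
(deploy, retro): deploy after retro ✓
(deploy, sync_call): deploy after sync_call ✓
(snapshot, backup): snapshot after backup ✓
(snapshot, build): snapshot after build ✓
(snapshot, demo): snapshot after demo ✓
(snapshot, retro): snapshot after retro ✓
(snapshot, sync_call): snapshot after sync_call ✓
Count: 14.

14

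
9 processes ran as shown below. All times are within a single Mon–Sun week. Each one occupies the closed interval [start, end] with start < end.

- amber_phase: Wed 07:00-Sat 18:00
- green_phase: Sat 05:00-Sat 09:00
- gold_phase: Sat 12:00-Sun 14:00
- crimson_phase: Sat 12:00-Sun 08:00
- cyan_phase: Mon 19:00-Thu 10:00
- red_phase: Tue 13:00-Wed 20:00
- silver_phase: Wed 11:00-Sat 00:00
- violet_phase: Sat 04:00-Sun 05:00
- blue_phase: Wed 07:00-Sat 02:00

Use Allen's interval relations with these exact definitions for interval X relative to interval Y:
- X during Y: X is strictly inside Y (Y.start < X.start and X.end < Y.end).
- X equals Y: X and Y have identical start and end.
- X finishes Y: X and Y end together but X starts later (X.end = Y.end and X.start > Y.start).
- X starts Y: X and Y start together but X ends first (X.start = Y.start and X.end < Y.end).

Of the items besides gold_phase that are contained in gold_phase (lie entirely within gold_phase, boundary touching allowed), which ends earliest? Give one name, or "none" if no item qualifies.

Target gold_phase = [Sat 12:00, Sun 14:00].
amber_phase [Wed 07:00, Sat 18:00] → overlaps → excluded.
blue_phase [Wed 07:00, Sat 02:00] → before → excluded.
crimson_phase [Sat 12:00, Sun 08:00] → starts → candidate.
cyan_phase [Mon 19:00, Thu 10:00] → before → excluded.
green_phase [Sat 05:00, Sat 09:00] → before → excluded.
red_phase [Tue 13:00, Wed 20:00] → before → excluded.
silver_phase [Wed 11:00, Sat 00:00] → before → excluded.
violet_phase [Sat 04:00, Sun 05:00] → overlaps → excluded.
Among candidates, earliest end is Sun 08:00 → crimson_phase.

crimson_phase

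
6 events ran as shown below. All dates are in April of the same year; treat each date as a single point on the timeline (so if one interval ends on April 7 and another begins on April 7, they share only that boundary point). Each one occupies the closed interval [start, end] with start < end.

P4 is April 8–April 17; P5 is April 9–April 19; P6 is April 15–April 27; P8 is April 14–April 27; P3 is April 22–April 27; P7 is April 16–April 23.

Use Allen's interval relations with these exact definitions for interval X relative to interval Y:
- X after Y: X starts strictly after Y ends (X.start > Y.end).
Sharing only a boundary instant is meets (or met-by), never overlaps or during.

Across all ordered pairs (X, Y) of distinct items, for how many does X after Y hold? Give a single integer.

2

Checking all 30 ordered pairs for relation 'after'; matching pairs in alphabetical order:
(P3, P4): P3 after P4 ✓
(P3, P5): P3 after P5 ✓
Count: 2.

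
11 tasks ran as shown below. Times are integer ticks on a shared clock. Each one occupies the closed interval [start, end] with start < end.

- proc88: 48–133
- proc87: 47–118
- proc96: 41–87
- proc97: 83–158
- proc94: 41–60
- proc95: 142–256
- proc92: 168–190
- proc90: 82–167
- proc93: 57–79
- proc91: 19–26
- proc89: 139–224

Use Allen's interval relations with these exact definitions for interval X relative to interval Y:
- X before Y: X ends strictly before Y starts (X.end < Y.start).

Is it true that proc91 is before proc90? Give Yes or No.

proc91 = [19, 26], proc90 = [82, 167].
Actual relation of proc91 to proc90: before.
Asked whether 'before' holds → Yes.

Yes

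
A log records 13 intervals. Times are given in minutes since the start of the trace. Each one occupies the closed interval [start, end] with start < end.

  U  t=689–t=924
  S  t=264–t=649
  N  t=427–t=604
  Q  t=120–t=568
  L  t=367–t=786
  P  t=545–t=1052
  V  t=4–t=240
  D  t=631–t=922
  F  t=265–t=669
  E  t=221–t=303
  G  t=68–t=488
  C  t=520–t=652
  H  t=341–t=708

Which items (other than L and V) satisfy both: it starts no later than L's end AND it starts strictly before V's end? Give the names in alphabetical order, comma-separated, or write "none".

E, G, Q

Conditions: its start is no later than L's end (X.start <= t=786) AND its start is strictly before V's end (X.start < t=240).
C: start t=520 <= t=786? ✓; start t=520 < t=240? ✗ → no.
D: start t=631 <= t=786? ✓; start t=631 < t=240? ✗ → no.
E: start t=221 <= t=786? ✓; start t=221 < t=240? ✓ → yes.
F: start t=265 <= t=786? ✓; start t=265 < t=240? ✗ → no.
G: start t=68 <= t=786? ✓; start t=68 < t=240? ✓ → yes.
H: start t=341 <= t=786? ✓; start t=341 < t=240? ✗ → no.
N: start t=427 <= t=786? ✓; start t=427 < t=240? ✗ → no.
P: start t=545 <= t=786? ✓; start t=545 < t=240? ✗ → no.
Q: start t=120 <= t=786? ✓; start t=120 < t=240? ✓ → yes.
S: start t=264 <= t=786? ✓; start t=264 < t=240? ✗ → no.
U: start t=689 <= t=786? ✓; start t=689 < t=240? ✗ → no.
Result: E, G, Q.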